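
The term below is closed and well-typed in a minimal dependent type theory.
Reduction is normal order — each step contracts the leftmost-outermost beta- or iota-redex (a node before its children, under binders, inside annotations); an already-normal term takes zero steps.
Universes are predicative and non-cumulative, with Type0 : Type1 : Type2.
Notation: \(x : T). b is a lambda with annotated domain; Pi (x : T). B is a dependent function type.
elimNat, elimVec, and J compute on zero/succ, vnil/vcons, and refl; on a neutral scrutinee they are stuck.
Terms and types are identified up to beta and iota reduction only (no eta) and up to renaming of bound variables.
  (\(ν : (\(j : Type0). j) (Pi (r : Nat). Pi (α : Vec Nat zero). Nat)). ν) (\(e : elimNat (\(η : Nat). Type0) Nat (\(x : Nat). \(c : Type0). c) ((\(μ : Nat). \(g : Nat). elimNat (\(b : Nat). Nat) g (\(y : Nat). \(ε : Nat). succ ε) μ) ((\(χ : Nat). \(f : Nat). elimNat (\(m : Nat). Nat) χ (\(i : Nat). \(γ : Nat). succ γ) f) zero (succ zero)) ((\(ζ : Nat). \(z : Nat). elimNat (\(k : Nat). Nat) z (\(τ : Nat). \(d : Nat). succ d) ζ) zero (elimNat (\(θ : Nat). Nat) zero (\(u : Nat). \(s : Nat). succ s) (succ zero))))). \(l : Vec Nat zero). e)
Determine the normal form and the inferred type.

resulting normal form:
  \(ν : Nat). \(j : Vec Nat zero). ν
inferred type:
  Pi (ν : Nat). Pi (j : Vec Nat zero). Nat
observation: 27 normal-order steps normalize the term, beginning with a beta-redex.


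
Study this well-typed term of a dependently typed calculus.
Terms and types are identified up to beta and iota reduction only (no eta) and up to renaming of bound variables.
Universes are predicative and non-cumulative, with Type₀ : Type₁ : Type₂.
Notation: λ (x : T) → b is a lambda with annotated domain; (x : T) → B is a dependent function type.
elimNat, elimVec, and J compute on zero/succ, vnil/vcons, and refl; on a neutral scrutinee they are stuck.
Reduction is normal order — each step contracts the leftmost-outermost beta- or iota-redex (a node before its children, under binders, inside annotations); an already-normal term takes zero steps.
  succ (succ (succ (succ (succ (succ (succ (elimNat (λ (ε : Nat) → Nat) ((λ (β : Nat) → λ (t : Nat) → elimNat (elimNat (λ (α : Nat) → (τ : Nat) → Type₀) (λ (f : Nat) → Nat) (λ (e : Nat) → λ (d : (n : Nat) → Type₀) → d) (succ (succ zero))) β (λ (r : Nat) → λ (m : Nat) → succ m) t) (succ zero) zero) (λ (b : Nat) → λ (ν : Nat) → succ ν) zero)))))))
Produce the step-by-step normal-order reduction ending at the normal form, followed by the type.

reduction (normal order):
  succ (succ (succ (succ (succ (succ (succ (elimNat (λ (ε : Nat) → Nat) ((λ (β : Nat) → λ (t : Nat) → elimNat (elimNat (λ (α : Nat) → (τ : Nat) → Type₀) (λ (f : Nat) → Nat) (λ (e : Nat) → λ (d : (n : Nat) → Type₀) → d) (succ (succ zero))) β (λ (r : Nat) → λ (m : Nat) → succ m) t) (succ zero) zero) (λ (b : Nat) → λ (ν : Nat) → succ ν) zero)))))))
  ~> succ (succ (succ (succ (succ (succ (succ ((λ (ε : Nat) → λ (β : Nat) → elimNat (elimNat (λ (t : Nat) → (α : Nat) → Type₀) (λ (τ : Nat) → Nat) (λ (f : Nat) → λ (e : (d : Nat) → Type₀) → e) (succ (succ zero))) ε (λ (n : Nat) → λ (r : Nat) → succ r) β) (succ zero) zero)))))))
  ~> succ (succ (succ (succ (succ (succ (succ ((λ (ε : Nat) → elimNat (elimNat (λ (β : Nat) → (t : Nat) → Type₀) (λ (α : Nat) → Nat) (λ (τ : Nat) → λ (f : (e : Nat) → Type₀) → f) (succ (succ zero))) (succ zero) (λ (d : Nat) → λ (n : Nat) → succ n) ε) zero)))))))
  ~> succ (succ (succ (succ (succ (succ (succ (elimNat (elimNat (λ (ε : Nat) → (β : Nat) → Type₀) (λ (t : Nat) → Nat) (λ (α : Nat) → λ (τ : (f : Nat) → Type₀) → τ) (succ (succ zero))) (succ zero) (λ (e : Nat) → λ (d : Nat) → succ d) zero)))))))
  ~> succ (succ (succ (succ (succ (succ (succ (succ zero)))))))
type:
  Nat


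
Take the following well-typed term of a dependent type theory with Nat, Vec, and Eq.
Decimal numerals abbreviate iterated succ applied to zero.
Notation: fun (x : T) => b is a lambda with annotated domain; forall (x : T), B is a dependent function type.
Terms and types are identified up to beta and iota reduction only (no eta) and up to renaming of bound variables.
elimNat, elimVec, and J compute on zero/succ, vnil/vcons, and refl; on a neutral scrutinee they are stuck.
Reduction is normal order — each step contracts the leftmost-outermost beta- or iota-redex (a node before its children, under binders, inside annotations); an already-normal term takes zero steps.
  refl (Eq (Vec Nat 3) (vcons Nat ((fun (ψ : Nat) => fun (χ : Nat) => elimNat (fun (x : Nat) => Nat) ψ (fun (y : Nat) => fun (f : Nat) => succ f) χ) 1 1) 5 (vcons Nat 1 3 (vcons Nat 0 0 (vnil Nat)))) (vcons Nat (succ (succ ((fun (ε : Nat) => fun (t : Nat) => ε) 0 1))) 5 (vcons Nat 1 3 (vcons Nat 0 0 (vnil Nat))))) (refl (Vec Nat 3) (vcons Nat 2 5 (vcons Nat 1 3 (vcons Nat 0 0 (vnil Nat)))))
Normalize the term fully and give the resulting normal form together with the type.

normal form:
  refl (Eq (Vec Nat 3) (vcons Nat 2 5 (vcons Nat 1 3 (vcons Nat 0 0 (vnil Nat)))) (vcons Nat 2 5 (vcons Nat 1 3 (vcons Nat 0 0 (vnil Nat))))) (refl (Vec Nat 3) (vcons Nat 2 5 (vcons Nat 1 3 (vcons Nat 0 0 (vnil Nat)))))
the term's type:
  Eq (Eq (Vec Nat 3) (vcons Nat 2 5 (vcons Nat 1 3 (vcons Nat 0 0 (vnil Nat)))) (vcons Nat 2 5 (vcons Nat 1 3 (vcons Nat 0 0 (vnil Nat))))) (refl (Vec Nat 3) (vcons Nat 2 5 (vcons Nat 1 3 (vcons Nat 0 0 (vnil Nat))))) (refl (Vec Nat 3) (vcons Nat 2 5 (vcons Nat 1 3 (vcons Nat 0 0 (vnil Nat)))))
observation: 8 normal-order steps separate the term from its normal form.


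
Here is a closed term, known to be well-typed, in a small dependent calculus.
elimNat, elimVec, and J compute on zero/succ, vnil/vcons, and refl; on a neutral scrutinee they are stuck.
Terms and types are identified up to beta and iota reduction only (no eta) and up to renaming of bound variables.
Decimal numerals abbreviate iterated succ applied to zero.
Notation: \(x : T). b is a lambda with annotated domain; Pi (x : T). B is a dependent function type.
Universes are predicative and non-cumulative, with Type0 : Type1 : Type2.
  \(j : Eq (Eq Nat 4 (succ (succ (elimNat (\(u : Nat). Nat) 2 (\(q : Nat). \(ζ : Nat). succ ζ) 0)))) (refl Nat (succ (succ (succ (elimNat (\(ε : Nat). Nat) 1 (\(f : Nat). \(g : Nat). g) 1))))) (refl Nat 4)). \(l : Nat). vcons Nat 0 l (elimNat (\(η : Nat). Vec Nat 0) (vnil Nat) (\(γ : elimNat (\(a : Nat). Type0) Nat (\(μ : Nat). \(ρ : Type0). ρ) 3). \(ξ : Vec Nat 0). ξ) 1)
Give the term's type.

type:
  Pi (j : Eq (Eq Nat 4 4) (refl Nat 4) (refl Nat 4)). Pi (u : Nat). Vec Nat 1


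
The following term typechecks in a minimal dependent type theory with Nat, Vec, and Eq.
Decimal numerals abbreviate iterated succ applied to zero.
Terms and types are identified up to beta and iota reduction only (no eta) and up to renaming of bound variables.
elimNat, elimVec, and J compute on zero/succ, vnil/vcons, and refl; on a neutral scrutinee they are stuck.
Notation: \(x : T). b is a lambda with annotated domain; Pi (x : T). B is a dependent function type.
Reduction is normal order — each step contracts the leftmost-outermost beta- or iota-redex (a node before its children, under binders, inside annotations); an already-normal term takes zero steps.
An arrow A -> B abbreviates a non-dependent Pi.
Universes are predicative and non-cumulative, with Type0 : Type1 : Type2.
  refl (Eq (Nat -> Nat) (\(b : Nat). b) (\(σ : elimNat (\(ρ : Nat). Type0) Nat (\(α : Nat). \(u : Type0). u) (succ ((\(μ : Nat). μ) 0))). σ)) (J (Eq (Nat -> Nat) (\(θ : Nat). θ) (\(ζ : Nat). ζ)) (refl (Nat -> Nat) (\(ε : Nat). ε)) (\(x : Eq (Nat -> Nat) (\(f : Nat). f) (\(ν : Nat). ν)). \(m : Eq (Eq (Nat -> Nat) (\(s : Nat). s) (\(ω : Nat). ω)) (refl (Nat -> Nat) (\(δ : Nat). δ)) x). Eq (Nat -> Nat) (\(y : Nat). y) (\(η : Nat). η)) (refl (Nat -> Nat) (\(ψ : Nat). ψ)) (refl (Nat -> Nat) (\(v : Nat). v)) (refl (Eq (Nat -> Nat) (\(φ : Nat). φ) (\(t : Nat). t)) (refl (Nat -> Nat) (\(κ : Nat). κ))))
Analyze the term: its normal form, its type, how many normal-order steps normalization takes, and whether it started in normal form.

reduced normal form:
  refl (Eq (Nat -> Nat) (\(b : Nat). b) (\(σ : Nat). σ)) (refl (Nat -> Nat) (\(ρ : Nat). ρ))
type:
  Eq (Eq (Nat -> Nat) (\(b : Nat). b) (\(σ : Nat). σ)) (refl (Nat -> Nat) (\(ρ : Nat). ρ)) (refl (Nat -> Nat) (\(α : Nat). α))
reduction steps (normal order): 6
started in normal form: no
first redex: an elimNat iota-redex


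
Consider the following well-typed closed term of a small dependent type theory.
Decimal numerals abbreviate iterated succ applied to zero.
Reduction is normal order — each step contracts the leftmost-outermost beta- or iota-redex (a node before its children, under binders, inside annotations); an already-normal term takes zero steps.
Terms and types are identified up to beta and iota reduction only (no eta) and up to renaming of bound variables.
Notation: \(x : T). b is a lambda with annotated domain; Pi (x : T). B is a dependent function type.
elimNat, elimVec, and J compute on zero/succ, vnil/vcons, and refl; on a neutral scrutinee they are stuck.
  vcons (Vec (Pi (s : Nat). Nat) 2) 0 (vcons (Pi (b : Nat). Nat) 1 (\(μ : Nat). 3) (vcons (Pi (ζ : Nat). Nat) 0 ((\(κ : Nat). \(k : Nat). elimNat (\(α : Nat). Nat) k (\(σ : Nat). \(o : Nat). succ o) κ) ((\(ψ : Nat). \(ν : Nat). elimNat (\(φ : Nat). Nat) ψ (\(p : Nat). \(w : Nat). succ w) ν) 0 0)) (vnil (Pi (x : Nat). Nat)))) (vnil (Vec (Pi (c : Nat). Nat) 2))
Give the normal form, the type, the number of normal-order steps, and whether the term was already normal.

resulting normal form:
  vcons (Vec (Pi (s : Nat). Nat) 2) 0 (vcons (Pi (b : Nat). Nat) 1 (\(μ : Nat). 3) (vcons (Pi (ζ : Nat). Nat) 0 (\(κ : Nat). κ) (vnil (Pi (k : Nat). Nat)))) (vnil (Vec (Pi (α : Nat). Nat) 2))
inferred type:
  Vec (Vec (Pi (s : Nat). Nat) 2) 1
reduction steps (normal order): 5
term was already normal: no
first contracted redex: a beta-redex


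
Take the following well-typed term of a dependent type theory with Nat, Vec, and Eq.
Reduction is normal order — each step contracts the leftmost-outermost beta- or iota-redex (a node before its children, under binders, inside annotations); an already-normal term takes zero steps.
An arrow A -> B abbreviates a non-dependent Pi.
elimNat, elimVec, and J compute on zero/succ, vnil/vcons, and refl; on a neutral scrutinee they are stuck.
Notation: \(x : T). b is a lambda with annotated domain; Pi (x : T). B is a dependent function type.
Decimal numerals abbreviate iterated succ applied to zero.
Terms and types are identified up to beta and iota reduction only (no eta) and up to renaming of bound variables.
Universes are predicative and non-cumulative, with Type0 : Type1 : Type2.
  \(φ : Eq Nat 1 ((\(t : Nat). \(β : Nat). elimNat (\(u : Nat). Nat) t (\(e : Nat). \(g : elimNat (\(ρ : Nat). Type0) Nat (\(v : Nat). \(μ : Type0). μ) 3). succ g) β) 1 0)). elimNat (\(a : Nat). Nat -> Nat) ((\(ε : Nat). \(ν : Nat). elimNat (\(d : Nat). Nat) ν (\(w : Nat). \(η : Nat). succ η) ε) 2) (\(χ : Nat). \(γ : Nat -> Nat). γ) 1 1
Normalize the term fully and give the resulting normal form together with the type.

reduced normal form:
  \(φ : Eq Nat 1 1). 3
inferred type:
  Eq Nat 1 1 -> Nat


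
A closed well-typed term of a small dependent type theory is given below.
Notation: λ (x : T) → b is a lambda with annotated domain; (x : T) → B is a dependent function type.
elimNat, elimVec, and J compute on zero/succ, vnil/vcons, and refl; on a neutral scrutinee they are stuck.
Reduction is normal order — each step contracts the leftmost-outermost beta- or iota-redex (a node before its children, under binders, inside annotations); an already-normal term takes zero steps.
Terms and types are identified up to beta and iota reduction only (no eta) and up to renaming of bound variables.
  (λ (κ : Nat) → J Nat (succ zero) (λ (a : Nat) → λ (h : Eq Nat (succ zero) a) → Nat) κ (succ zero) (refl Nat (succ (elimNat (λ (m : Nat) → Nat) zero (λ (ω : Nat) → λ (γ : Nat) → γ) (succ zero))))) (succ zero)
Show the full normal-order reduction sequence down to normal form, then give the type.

reduction (normal order):
  (λ (κ : Nat) → J Nat (succ zero) (λ (a : Nat) → λ (h : Eq Nat (succ zero) a) → Nat) κ (succ zero) (refl Nat (succ (elimNat (λ (m : Nat) → Nat) zero (λ (ω : Nat) → λ (γ : Nat) → γ) (succ zero))))) (succ zero)
  ~> J Nat (succ zero) (λ (κ : Nat) → λ (a : Eq Nat (succ zero) κ) → Nat) (succ zero) (succ zero) (refl Nat (succ (elimNat (λ (h : Nat) → Nat) zero (λ (m : Nat) → λ (ω : Nat) → ω) (succ zero))))
  ~> succ zero
inferred type:
  Nat


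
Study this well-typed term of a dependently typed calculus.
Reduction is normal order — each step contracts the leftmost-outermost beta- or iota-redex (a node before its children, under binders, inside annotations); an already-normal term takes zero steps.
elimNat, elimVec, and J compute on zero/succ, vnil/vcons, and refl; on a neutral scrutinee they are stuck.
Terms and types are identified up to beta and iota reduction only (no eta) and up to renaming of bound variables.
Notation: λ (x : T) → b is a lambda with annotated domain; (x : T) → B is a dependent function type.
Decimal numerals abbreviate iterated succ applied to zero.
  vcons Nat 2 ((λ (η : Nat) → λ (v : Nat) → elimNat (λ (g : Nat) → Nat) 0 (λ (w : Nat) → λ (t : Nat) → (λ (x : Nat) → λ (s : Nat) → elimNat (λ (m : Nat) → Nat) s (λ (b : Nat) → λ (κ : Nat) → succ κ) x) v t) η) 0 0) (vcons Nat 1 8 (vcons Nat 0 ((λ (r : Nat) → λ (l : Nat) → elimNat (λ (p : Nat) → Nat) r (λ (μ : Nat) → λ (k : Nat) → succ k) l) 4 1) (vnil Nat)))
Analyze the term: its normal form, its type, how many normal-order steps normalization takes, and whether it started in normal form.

normal form:
  vcons Nat 2 0 (vcons Nat 1 8 (vcons Nat 0 5 (vnil Nat)))
type:
  Vec Nat 3
reduction steps (normal order): 9
term was already normal: no
first redex: a beta-redex


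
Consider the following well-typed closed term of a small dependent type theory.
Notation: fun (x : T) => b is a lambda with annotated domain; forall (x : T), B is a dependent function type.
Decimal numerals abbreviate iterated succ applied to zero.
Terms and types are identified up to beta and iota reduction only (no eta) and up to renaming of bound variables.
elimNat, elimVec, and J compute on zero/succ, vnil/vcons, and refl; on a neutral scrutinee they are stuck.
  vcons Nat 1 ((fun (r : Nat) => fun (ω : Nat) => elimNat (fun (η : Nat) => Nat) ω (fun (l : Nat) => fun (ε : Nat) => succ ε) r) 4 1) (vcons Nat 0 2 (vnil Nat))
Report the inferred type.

the term's type:
  Vec Nat 2


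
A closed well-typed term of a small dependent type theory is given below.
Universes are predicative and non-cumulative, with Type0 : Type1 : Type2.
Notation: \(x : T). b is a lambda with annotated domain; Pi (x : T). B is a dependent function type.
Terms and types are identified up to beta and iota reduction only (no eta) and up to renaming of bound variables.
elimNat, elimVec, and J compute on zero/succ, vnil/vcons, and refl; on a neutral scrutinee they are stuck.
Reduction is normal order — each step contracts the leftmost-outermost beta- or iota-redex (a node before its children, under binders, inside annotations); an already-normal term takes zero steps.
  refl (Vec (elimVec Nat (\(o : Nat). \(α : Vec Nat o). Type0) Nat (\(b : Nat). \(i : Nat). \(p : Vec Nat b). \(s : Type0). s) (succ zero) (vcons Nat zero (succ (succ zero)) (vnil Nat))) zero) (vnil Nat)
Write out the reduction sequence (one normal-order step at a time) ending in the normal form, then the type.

normal-order reduction sequence:
  refl (Vec (elimVec Nat (\(o : Nat). \(α : Vec Nat o). Type0) Nat (\(b : Nat). \(i : Nat). \(p : Vec Nat b). \(s : Type0). s) (succ zero) (vcons Nat zero (succ (succ zero)) (vnil Nat))) zero) (vnil Nat)
  ~> refl (Vec ((\(o : Nat). \(α : Nat). \(b : Vec Nat o). \(i : Type0). i) zero (succ (succ zero)) (vnil Nat) (elimVec Nat (\(p : Nat). \(s : Vec Nat p). Type0) Nat (\(w : Nat). \(ζ : Nat). \(δ : Vec Nat w). \(v : Type0). v) zero (vnil Nat))) zero) (vnil Nat)
  ~> refl (Vec ((\(o : Nat). \(α : Vec Nat zero). \(b : Type0). b) (succ (succ zero)) (vnil Nat) (elimVec Nat (\(i : Nat). \(p : Vec Nat i). Type0) Nat (\(s : Nat). \(w : Nat). \(ζ : Vec Nat s). \(δ : Type0). δ) zero (vnil Nat))) zero) (vnil Nat)
  ~> refl (Vec ((\(o : Vec Nat zero). \(α : Type0). α) (vnil Nat) (elimVec Nat (\(b : Nat). \(i : Vec Nat b). Type0) Nat (\(p : Nat). \(s : Nat). \(w : Vec Nat p). \(ζ : Type0). ζ) zero (vnil Nat))) zero) (vnil Nat)
  ~> refl (Vec ((\(o : Type0). o) (elimVec Nat (\(α : Nat). \(b : Vec Nat α). Type0) Nat (\(i : Nat). \(p : Nat). \(s : Vec Nat i). \(w : Type0). w) zero (vnil Nat))) zero) (vnil Nat)
  ~> refl (Vec (elimVec Nat (\(o : Nat). \(α : Vec Nat o). Type0) Nat (\(b : Nat). \(i : Nat). \(p : Vec Nat b). \(s : Type0). s) zero (vnil Nat)) zero) (vnil Nat)
  ~> refl (Vec Nat zero) (vnil Nat)
type:
  Eq (Vec Nat zero) (vnil Nat) (vnil Nat)


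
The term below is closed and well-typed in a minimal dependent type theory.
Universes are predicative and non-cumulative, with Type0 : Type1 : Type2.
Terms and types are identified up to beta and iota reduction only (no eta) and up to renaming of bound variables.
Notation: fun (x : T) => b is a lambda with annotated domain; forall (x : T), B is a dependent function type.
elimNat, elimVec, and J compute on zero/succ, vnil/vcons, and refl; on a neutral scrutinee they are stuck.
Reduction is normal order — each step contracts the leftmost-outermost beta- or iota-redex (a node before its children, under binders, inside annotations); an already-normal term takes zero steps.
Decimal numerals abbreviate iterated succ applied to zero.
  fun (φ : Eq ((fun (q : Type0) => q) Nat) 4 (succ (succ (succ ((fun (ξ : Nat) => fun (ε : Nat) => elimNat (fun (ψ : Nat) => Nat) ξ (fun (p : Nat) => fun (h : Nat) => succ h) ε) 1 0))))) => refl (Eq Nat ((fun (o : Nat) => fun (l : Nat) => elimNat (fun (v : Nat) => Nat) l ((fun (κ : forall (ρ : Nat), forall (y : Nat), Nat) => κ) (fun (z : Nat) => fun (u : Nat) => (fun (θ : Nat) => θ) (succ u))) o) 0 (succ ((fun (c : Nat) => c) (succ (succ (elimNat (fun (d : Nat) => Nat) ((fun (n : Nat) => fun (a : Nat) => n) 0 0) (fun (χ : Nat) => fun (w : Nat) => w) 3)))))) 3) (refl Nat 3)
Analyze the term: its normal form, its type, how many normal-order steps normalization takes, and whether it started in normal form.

resulting normal form:
  fun (φ : Eq Nat 4 4) => refl (Eq Nat 3 3) (refl Nat 3)
the term's type:
  forall (φ : Eq Nat 4 4), Eq (Eq Nat 3 3) (refl Nat 3) (refl Nat 3)
steps to reach normal form (normal order): 20
term was already normal: no
first redex: a beta-redex


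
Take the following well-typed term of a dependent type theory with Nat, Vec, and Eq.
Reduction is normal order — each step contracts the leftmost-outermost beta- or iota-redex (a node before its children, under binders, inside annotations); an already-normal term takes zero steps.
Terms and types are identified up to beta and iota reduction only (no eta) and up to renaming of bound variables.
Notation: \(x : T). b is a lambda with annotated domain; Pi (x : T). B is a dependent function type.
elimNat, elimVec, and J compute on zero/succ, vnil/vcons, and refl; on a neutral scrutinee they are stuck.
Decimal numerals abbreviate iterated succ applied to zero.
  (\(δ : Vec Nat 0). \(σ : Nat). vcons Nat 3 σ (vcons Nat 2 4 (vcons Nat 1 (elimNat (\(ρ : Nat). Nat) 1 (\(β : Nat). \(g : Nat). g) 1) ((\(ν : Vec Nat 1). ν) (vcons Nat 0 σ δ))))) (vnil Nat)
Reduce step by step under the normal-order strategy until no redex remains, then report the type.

reduction (normal order):
  (\(δ : Vec Nat 0). \(σ : Nat). vcons Nat 3 σ (vcons Nat 2 4 (vcons Nat 1 (elimNat (\(ρ : Nat). Nat) 1 (\(β : Nat). \(g : Nat). g) 1) ((\(ν : Vec Nat 1). ν) (vcons Nat 0 σ δ))))) (vnil Nat)
  ~> \(δ : Nat). vcons Nat 3 δ (vcons Nat 2 4 (vcons Nat 1 (elimNat (\(σ : Nat). Nat) 1 (\(ρ : Nat). \(β : Nat). β) 1) ((\(g : Vec Nat 1). g) (vcons Nat 0 δ (vnil Nat)))))
  ~> \(δ : Nat). vcons Nat 3 δ (vcons Nat 2 4 (vcons Nat 1 ((\(σ : Nat). \(ρ : Nat). ρ) 0 (elimNat (\(β : Nat). Nat) 1 (\(g : Nat). \(ν : Nat). ν) 0)) ((\(y : Vec Nat 1). y) (vcons Nat 0 δ (vnil Nat)))))
  ~> \(δ : Nat). vcons Nat 3 δ (vcons Nat 2 4 (vcons Nat 1 ((\(σ : Nat). σ) (elimNat (\(ρ : Nat). Nat) 1 (\(β : Nat). \(g : Nat). g) 0)) ((\(ν : Vec Nat 1). ν) (vcons Nat 0 δ (vnil Nat)))))
  ~> \(δ : Nat). vcons Nat 3 δ (vcons Nat 2 4 (vcons Nat 1 (elimNat (\(σ : Nat). Nat) 1 (\(ρ : Nat). \(β : Nat). β) 0) ((\(g : Vec Nat 1). g) (vcons Nat 0 δ (vnil Nat)))))
  ~> \(δ : Nat). vcons Nat 3 δ (vcons Nat 2 4 (vcons Nat 1 1 ((\(σ : Vec Nat 1). σ) (vcons Nat 0 δ (vnil Nat)))))
  ~> \(δ : Nat). vcons Nat 3 δ (vcons Nat 2 4 (vcons Nat 1 1 (vcons Nat 0 δ (vnil Nat))))
the term's type:
  Pi (δ : Nat). Vec Nat 4


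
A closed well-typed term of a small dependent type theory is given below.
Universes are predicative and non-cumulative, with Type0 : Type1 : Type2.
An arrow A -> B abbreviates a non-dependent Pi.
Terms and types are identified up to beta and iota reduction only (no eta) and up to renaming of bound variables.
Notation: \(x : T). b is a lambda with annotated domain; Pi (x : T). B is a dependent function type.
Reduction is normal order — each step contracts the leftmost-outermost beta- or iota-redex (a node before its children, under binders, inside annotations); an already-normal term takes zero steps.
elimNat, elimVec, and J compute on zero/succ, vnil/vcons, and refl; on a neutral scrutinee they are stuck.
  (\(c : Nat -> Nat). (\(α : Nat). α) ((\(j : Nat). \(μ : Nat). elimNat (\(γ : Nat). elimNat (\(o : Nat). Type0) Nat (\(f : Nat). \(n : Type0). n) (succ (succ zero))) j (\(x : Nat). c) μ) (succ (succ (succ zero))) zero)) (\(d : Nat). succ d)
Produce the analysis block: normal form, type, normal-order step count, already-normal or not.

normal form:
  succ (succ (succ zero))
inferred type:
  Nat
normal-order step count: 5
term was already normal: no
first contracted redex: a beta-redex


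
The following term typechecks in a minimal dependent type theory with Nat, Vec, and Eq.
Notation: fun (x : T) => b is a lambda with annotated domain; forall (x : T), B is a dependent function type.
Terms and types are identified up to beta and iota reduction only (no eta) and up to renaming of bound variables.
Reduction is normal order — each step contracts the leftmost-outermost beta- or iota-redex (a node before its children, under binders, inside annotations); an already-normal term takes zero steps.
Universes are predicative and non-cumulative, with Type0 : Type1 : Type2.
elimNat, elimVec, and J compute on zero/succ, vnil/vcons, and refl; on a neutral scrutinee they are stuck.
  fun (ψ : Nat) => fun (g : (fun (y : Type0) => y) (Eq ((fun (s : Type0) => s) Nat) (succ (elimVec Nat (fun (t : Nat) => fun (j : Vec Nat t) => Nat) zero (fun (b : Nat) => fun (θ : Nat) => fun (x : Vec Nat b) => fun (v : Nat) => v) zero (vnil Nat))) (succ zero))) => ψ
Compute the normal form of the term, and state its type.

resulting normal form:
  fun (ψ : Nat) => fun (g : Eq Nat (succ zero) (succ zero)) => ψ
inferred type:
  forall (ψ : Nat), forall (g : Eq Nat (succ zero) (succ zero)), Nat


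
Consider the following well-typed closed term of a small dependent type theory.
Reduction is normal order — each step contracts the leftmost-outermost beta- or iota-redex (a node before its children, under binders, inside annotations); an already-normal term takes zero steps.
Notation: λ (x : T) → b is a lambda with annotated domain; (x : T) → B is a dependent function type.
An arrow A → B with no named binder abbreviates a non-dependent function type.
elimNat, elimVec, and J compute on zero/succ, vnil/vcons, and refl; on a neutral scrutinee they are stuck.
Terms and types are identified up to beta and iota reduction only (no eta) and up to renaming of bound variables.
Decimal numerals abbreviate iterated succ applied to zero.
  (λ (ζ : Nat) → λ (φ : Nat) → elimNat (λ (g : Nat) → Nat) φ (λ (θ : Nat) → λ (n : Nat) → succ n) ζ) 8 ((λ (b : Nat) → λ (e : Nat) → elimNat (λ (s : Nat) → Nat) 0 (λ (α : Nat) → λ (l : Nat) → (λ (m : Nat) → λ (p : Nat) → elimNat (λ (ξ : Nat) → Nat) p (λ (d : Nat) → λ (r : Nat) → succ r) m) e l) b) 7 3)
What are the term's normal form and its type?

normal form:
  29
inferred type:
  Nat
observation: 135 normal-order steps normalize the term, beginning with a beta-redex.


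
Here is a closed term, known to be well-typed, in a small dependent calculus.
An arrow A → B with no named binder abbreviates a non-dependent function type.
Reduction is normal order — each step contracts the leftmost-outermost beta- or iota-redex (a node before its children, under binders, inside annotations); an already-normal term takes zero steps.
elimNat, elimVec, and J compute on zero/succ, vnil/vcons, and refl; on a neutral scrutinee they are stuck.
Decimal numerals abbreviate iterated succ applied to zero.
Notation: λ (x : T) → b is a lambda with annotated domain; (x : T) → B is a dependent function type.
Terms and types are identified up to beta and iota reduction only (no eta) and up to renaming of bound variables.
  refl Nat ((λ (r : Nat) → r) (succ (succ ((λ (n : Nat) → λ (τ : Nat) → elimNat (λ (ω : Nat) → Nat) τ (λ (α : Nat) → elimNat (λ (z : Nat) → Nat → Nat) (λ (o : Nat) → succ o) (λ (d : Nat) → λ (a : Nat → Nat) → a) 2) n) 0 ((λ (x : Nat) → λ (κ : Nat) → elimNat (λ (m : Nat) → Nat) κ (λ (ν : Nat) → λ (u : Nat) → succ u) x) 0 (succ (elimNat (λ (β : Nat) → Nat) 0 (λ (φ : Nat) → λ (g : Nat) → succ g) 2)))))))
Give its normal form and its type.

resulting normal form:
  refl Nat 5
inferred type:
  Eq Nat 5 5


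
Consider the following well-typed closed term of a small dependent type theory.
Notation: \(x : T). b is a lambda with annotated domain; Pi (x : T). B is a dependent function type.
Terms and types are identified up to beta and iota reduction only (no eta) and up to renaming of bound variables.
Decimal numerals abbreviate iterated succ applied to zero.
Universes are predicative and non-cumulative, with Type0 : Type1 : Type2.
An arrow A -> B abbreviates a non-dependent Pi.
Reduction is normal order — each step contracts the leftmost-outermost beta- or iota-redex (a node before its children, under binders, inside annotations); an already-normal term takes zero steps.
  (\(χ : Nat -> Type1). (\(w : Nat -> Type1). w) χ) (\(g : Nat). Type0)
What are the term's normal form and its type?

reduced normal form:
  \(χ : Nat). Type0
type:
  Nat -> Type1


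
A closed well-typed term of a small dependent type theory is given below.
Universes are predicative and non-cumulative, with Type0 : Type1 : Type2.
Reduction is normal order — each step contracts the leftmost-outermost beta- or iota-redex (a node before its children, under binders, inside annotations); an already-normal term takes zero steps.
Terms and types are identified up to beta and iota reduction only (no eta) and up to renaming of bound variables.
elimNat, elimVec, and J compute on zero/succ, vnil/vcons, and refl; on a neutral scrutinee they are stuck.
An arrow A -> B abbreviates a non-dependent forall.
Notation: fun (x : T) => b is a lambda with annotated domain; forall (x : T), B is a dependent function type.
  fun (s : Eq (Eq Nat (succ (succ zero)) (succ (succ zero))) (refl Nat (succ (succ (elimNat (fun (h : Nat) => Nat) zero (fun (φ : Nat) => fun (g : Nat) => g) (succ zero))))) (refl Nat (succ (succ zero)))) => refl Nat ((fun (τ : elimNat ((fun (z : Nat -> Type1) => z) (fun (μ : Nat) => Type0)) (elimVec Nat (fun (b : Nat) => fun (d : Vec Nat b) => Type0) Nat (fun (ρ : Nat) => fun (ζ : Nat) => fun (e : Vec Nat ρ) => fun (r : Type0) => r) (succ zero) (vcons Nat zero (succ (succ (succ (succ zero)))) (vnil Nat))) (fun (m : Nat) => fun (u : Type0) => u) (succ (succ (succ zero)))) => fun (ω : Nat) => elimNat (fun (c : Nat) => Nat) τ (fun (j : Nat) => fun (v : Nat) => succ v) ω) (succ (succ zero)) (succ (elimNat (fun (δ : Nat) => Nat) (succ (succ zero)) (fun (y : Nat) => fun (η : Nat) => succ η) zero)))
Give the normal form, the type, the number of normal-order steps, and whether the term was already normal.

resulting normal form:
  fun (s : Eq (Eq Nat (succ (succ zero)) (succ (succ zero))) (refl Nat (succ (succ zero))) (refl Nat (succ (succ zero)))) => refl Nat (succ (succ (succ (succ (succ zero)))))
inferred type:
  Eq (Eq Nat (succ (succ zero)) (succ (succ zero))) (refl Nat (succ (succ zero))) (refl Nat (succ (succ zero))) -> Eq Nat (succ (succ (succ (succ (succ zero))))) (succ (succ (succ (succ (succ zero)))))
normal-order step count: 17
started in normal form: no
first redex: an elimNat iota-redex


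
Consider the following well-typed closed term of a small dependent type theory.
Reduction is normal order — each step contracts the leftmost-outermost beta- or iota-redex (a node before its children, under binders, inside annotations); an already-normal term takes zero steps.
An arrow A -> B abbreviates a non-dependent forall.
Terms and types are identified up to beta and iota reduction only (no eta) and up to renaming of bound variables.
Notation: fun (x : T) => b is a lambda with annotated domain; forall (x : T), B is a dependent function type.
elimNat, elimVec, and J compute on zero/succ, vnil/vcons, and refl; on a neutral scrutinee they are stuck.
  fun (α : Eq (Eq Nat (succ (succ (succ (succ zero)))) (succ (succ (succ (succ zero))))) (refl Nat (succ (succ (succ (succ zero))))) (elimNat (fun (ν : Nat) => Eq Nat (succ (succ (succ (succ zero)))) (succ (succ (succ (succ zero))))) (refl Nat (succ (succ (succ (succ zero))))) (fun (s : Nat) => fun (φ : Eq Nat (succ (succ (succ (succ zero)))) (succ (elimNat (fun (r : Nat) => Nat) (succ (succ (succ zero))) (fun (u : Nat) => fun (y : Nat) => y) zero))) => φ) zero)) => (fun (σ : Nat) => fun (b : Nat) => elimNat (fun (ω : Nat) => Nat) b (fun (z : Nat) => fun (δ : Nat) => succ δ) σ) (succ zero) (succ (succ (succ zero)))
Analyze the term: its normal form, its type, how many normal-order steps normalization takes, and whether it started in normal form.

resulting normal form:
  fun (α : Eq (Eq Nat (succ (succ (succ (succ zero)))) (succ (succ (succ (succ zero))))) (refl Nat (succ (succ (succ (succ zero))))) (refl Nat (succ (succ (succ (succ zero)))))) => succ (succ (succ (succ zero)))
the term's type:
  Eq (Eq Nat (succ (succ (succ (succ zero)))) (succ (succ (succ (succ zero))))) (refl Nat (succ (succ (succ (succ zero))))) (refl Nat (succ (succ (succ (succ zero))))) -> Nat
steps to reach normal form (normal order): 7
already normal: no
first redex: an elimNat iota-redex


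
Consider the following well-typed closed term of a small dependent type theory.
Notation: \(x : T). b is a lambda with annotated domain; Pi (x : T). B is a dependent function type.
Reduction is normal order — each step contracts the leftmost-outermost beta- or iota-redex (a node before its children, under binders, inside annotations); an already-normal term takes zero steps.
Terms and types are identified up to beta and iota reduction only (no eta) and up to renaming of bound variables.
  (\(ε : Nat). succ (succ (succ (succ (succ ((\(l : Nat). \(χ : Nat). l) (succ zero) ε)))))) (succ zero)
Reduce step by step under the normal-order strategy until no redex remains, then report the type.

reduction (normal order):
  (\(ε : Nat). succ (succ (succ (succ (succ ((\(l : Nat). \(χ : Nat). l) (succ zero) ε)))))) (succ zero)
  ~> succ (succ (succ (succ (succ ((\(ε : Nat). \(l : Nat). ε) (succ zero) (succ zero))))))
  ~> succ (succ (succ (succ (succ ((\(ε : Nat). succ zero) (succ zero))))))
  ~> succ (succ (succ (succ (succ (succ zero)))))
inferred type:
  Nat


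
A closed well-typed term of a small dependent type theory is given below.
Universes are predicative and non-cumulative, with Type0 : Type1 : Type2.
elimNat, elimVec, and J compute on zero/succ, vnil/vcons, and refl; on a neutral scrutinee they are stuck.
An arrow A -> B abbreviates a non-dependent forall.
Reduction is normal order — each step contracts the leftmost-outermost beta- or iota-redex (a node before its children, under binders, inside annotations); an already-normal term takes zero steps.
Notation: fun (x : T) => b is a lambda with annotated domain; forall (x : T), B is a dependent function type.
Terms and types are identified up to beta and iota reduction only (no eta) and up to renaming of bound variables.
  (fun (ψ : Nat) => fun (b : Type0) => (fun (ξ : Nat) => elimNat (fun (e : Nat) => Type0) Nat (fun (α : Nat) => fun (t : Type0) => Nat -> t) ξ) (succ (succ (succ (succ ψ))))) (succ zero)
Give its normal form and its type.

normal form:
  fun (ψ : Type0) => Nat -> Nat -> Nat -> Nat -> Nat -> Nat
type:
  Type0 -> Type0


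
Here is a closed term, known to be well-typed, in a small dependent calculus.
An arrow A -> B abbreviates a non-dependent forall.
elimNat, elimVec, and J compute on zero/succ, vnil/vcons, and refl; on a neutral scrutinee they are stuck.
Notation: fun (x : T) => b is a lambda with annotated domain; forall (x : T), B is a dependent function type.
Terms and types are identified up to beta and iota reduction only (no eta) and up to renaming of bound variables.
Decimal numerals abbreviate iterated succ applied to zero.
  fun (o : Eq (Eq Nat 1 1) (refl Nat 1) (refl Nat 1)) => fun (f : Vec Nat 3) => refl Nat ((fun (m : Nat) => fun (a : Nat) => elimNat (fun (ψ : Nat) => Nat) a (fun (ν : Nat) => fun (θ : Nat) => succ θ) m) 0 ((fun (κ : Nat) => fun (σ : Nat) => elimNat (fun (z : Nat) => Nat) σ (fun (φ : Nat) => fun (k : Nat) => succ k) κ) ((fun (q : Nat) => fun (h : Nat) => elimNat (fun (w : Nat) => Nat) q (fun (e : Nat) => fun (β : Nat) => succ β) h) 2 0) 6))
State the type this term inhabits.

type:
  Eq (Eq Nat 1 1) (refl Nat 1) (refl Nat 1) -> Vec Nat 3 -> Eq Nat 8 8


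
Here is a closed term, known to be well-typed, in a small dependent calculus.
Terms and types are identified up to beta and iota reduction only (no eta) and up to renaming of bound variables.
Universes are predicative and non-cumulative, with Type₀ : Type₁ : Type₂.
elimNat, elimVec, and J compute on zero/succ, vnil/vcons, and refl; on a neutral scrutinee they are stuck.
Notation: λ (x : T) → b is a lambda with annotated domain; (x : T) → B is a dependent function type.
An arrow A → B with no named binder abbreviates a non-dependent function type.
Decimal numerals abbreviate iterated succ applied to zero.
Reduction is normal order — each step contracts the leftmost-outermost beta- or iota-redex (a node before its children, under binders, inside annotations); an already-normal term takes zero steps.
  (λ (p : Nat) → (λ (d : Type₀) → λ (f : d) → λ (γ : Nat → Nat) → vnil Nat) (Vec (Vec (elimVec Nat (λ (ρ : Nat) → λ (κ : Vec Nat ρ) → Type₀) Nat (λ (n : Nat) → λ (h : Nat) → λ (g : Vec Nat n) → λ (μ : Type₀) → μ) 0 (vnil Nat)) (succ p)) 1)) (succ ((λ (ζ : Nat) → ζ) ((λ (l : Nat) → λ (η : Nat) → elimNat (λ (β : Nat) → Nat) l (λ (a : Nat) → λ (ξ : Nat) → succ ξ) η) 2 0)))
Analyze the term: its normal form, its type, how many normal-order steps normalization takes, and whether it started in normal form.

resulting normal form:
  λ (p : Vec (Vec Nat 4) 1) → λ (d : Nat → Nat) → vnil Nat
type:
  Vec (Vec Nat 4) 1 → (Nat → Nat) → Vec Nat 0
reduction steps (normal order): 7
started in normal form: no
first redex: a beta-redex


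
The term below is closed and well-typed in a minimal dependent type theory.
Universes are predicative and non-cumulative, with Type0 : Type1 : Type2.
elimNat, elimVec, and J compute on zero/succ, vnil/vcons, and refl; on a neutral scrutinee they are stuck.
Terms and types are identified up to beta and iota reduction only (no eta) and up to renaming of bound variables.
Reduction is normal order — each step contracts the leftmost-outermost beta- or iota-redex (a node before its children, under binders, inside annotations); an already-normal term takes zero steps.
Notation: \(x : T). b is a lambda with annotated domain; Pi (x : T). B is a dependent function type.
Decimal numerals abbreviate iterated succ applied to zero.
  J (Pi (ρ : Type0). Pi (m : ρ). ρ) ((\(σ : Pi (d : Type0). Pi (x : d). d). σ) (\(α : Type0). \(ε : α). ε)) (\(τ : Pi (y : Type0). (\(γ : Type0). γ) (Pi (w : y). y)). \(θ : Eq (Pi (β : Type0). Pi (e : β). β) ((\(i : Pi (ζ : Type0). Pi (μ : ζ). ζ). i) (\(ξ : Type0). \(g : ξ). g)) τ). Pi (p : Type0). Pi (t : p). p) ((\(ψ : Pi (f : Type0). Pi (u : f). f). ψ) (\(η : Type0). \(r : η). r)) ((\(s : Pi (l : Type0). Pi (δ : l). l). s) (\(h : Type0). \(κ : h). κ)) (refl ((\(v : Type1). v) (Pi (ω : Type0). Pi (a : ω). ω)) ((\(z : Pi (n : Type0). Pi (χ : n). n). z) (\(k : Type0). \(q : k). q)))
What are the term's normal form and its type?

resulting normal form:
  \(ρ : Type0). \(m : ρ). m
type:
  Pi (ρ : Type0). Pi (m : ρ). ρ
observation: 2 normal-order steps separate the term from its normal form.


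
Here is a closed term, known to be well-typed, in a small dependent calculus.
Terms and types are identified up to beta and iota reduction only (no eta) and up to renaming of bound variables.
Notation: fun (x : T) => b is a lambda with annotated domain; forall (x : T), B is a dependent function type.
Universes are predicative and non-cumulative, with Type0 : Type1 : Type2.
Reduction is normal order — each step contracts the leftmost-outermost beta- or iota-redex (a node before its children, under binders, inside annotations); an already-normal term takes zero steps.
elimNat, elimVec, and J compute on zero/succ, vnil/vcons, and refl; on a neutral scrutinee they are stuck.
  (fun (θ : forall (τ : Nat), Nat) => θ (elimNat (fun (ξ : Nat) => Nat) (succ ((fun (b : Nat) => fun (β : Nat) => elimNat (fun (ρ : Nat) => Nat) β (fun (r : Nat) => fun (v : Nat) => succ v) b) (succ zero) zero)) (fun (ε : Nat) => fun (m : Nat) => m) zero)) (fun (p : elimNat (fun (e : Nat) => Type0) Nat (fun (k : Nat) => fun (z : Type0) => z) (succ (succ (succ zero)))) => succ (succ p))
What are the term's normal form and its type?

reduced normal form:
  succ (succ (succ (succ zero)))
the term's type:
  Nat


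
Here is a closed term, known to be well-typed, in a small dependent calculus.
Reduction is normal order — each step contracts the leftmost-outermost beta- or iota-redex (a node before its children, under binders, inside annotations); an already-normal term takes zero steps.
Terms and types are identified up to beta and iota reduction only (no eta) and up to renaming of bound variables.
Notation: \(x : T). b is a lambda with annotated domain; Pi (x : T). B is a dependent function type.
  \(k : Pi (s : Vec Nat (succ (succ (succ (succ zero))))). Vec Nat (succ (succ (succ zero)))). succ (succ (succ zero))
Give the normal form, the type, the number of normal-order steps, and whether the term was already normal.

normal form:
  \(k : Pi (s : Vec Nat (succ (succ (succ (succ zero))))). Vec Nat (succ (succ (succ zero)))). succ (succ (succ zero))
inferred type:
  Pi (k : Pi (s : Vec Nat (succ (succ (succ (succ zero))))). Vec Nat (succ (succ (succ zero)))). Nat
reduction steps (normal order): 0
already normal: yes


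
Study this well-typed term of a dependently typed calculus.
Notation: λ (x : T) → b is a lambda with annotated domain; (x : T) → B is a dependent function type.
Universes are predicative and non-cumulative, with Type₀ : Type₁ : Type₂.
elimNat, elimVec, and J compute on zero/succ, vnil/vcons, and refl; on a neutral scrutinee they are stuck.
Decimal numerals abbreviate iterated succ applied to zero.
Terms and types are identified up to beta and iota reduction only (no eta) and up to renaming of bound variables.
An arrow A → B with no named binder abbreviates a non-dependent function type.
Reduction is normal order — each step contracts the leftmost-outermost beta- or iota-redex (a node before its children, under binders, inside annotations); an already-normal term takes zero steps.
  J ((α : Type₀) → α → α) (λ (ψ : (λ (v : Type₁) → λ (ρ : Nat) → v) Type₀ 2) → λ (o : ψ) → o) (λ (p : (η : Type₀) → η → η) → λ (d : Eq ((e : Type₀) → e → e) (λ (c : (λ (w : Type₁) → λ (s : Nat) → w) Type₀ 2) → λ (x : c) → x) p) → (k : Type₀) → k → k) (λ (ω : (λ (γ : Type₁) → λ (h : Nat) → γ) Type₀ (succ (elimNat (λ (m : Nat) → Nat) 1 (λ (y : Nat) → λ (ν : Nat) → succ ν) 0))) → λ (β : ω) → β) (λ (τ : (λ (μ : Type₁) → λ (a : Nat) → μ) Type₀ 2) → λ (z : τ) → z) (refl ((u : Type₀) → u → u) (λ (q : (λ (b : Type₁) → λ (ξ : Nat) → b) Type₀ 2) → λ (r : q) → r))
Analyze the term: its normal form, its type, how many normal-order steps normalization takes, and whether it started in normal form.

normal form:
  λ (α : Type₀) → λ (ψ : α) → ψ
the term's type:
  (α : Type₀) → α → α
normal-order step count: 3
started in normal form: no
first redex: a J iota-redex
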